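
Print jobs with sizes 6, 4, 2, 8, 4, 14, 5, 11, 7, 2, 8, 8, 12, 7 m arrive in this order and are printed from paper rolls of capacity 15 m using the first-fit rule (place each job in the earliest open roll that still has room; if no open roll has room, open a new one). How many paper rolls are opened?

8

  6 → roll 1 (new)  [load 6/15]
  4 → roll 1  [load 10/15]
  2 → roll 1  [load 12/15]
  8 → roll 2 (new)  [load 8/15]
  4 → roll 2  [load 12/15]
  14 → roll 3 (new)  [load 14/15]
  5 → roll 4 (new)  [load 5/15]
  11 → roll 5 (new)  [load 11/15]
  7 → roll 4  [load 12/15]
  2 → roll 1  [load 14/15]
  8 → roll 6 (new)  [load 8/15]
  8 → roll 7 (new)  [load 8/15]
  12 → roll 8 (new)  [load 12/15]
  7 → roll 6  [load 15/15]
8 paper rolls opened.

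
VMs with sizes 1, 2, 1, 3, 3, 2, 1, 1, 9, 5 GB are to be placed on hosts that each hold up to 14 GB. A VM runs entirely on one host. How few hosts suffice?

Total = 9 + 5 + 3 + 3 + 2 + 2 + 1 + 1 + 1 + 1 = 28 GB.
Lower bound: ⌈28/14⌉ = 2 hosts.
A packing using 2 hosts:
  host 1: 9 + 5 = 14
  host 2: 3 + 3 + 2 + 2 + 1 + 1 + 1 + 1 = 14
This matches the lower bound, so 2 is optimal.

2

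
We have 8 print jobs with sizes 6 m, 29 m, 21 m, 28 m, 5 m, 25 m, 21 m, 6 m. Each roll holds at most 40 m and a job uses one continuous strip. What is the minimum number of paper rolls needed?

Total = 29 + 28 + 25 + 21 + 21 + 6 + 6 + 5 = 141 m.
Lower bound: ⌈141/40⌉ = 4 paper rolls.
Also, 5 print jobs each exceed 20 m, and no two of those can share a roll, so at least 5 paper rolls are needed.
A packing using 5 paper rolls:
  roll 1: 29 + 6 + 5 = 40
  roll 2: 28 + 6 = 34
  roll 3: 25 = 25
  roll 4: 21 = 21
  roll 5: 21 = 21
This matches the lower bound, so 5 is optimal.

5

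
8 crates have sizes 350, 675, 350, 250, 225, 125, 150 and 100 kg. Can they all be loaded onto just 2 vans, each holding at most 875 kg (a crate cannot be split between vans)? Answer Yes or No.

No

Total = 2225 kg; ⌈2225/875⌉ = 3.
At least 3 vans are required, but only 2 are allowed.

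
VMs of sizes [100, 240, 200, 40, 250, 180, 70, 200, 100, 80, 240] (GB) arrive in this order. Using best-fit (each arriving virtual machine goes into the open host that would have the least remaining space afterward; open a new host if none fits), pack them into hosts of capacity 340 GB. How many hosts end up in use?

6

  100 → host 1 (new)  [load 100/340]
  240 → host 1  [load 340/340]
  200 → host 2 (new)  [load 200/340]
  40 → host 2  [load 240/340]
  250 → host 3 (new)  [load 250/340]
  180 → host 4 (new)  [load 180/340]
  70 → host 3  [load 320/340]
  200 → host 5 (new)  [load 200/340]
  100 → host 2  [load 340/340]
  80 → host 5  [load 280/340]
  240 → host 6 (new)  [load 240/340]
6 hosts opened.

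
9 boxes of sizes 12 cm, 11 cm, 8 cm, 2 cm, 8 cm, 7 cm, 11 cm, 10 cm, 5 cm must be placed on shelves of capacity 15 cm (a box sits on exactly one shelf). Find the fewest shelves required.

6

Total = 12 + 11 + 11 + 10 + 8 + 8 + 7 + 5 + 2 = 74 cm.
Lower bound: ⌈74/15⌉ = 5 shelves.
Also, 6 boxes each exceed 15/2 cm, and no two of those can share a shelf, so at least 6 shelves are needed.
A packing using 6 shelves:
  shelf 1: 12 + 2 = 14
  shelf 2: 11 = 11
  shelf 3: 11 = 11
  shelf 4: 10 + 5 = 15
  shelf 5: 8 + 7 = 15
  shelf 6: 8 = 8
This matches the lower bound, so 6 is optimal.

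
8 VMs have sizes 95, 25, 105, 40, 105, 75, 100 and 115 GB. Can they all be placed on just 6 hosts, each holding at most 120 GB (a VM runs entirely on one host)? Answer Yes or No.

Yes

A valid assignment using 6 hosts:
  host 1: 115 = 115
  host 2: 105 = 105
  host 3: 105 = 105
  host 4: 100 = 100
  host 5: 95 + 25 = 120
  host 6: 75 + 40 = 115
Every load is within 120 GB, so 6 hosts suffice.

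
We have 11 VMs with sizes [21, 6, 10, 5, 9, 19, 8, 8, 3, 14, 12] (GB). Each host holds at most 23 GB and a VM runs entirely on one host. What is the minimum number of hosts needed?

Total = 21 + 19 + 14 + 12 + 10 + 9 + 8 + 8 + 6 + 5 + 3 = 115 GB.
Lower bound: ⌈115/23⌉ = 5 hosts.
A packing using 6 hosts:
  host 1: 21 = 21
  host 2: 19 + 3 = 22
  host 3: 14 + 9 = 23
  host 4: 12 + 10 = 22
  host 5: 8 + 8 + 6 = 22
  host 6: 5 = 5
No arrangement into 5 hosts stays within capacity, so 6 is optimal.

6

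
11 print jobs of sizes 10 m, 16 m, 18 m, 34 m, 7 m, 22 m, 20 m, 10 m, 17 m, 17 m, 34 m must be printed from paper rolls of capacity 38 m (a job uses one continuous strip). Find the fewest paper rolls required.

6

Total = 34 + 34 + 22 + 20 + 18 + 17 + 17 + 16 + 10 + 10 + 7 = 205 m.
Lower bound: ⌈205/38⌉ = 6 paper rolls.
A packing using 6 paper rolls:
  roll 1: 34 = 34
  roll 2: 34 = 34
  roll 3: 22 + 16 = 38
  roll 4: 20 + 18 = 38
  roll 5: 17 + 17 = 34
  roll 6: 10 + 10 + 7 = 27
This matches the lower bound, so 6 is optimal.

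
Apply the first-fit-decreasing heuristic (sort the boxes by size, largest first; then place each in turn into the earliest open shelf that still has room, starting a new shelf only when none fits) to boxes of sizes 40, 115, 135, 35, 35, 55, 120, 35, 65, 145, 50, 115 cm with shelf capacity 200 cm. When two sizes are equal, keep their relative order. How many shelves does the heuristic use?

Sorted descending: 145, 135, 120, 115, 115, 65, 55, 50, 40, 35, 35, 35.
  145 → shelf 1 (new)  [load 145/200]
  135 → shelf 2 (new)  [load 135/200]
  120 → shelf 3 (new)  [load 120/200]
  115 → shelf 4 (new)  [load 115/200]
  115 → shelf 5 (new)  [load 115/200]
  65 → shelf 2  [load 200/200]
  55 → shelf 1  [load 200/200]
  50 → shelf 3  [load 170/200]
  40 → shelf 4  [load 155/200]
  35 → shelf 4  [load 190/200]
  35 → shelf 5  [load 150/200]
  35 → shelf 5  [load 185/200]
5 shelves opened.

5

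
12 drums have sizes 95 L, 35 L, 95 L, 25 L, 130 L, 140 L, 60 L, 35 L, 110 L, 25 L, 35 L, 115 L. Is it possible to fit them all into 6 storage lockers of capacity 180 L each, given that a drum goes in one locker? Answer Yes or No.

Yes

A valid assignment using 6 storage lockers:
  locker 1: 140 + 35 = 175
  locker 2: 130 + 35 = 165
  locker 3: 115 + 60 = 175
  locker 4: 110 + 35 + 25 = 170
  locker 5: 95 + 25 = 120
  locker 6: 95 = 95
Every load is within 180 L, so 6 storage lockers suffice.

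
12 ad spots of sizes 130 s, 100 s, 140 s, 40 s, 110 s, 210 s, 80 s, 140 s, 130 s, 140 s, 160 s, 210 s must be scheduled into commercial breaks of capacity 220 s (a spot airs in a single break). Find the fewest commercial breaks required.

Total = 210 + 210 + 160 + 140 + 140 + 140 + 130 + 130 + 110 + 100 + 80 + 40 = 1590 s.
Lower bound: ⌈1590/220⌉ = 8 commercial breaks.
A packing using 9 commercial breaks:
  break 1: 210 = 210
  break 2: 210 = 210
  break 3: 160 + 40 = 200
  break 4: 140 + 80 = 220
  break 5: 140 = 140
  break 6: 140 = 140
  break 7: 130 = 130
  break 8: 130 = 130
  break 9: 110 + 100 = 210
No arrangement into 8 commercial breaks stays within capacity, so 9 is optimal.

9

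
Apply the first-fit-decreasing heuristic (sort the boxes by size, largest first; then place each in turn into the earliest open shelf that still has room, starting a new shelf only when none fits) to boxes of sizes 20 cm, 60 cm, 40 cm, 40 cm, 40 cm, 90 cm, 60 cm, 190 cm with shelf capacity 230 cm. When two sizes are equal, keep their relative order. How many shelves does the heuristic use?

Sorted descending: 190, 90, 60, 60, 40, 40, 40, 20.
  190 → shelf 1 (new)  [load 190/230]
  90 → shelf 2 (new)  [load 90/230]
  60 → shelf 2  [load 150/230]
  60 → shelf 2  [load 210/230]
  40 → shelf 1  [load 230/230]
  40 → shelf 3 (new)  [load 40/230]
  40 → shelf 3  [load 80/230]
  20 → shelf 2  [load 230/230]
3 shelves opened.

3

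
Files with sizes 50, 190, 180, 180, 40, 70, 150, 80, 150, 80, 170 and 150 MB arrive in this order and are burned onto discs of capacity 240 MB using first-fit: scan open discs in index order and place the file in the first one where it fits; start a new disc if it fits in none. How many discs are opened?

  50 → disc 1 (new)  [load 50/240]
  190 → disc 1  [load 240/240]
  180 → disc 2 (new)  [load 180/240]
  180 → disc 3 (new)  [load 180/240]
  40 → disc 2  [load 220/240]
  70 → disc 4 (new)  [load 70/240]
  150 → disc 4  [load 220/240]
  80 → disc 5 (new)  [load 80/240]
  150 → disc 5  [load 230/240]
  80 → disc 6 (new)  [load 80/240]
  170 → disc 7 (new)  [load 170/240]
  150 → disc 6  [load 230/240]
7 discs opened.

7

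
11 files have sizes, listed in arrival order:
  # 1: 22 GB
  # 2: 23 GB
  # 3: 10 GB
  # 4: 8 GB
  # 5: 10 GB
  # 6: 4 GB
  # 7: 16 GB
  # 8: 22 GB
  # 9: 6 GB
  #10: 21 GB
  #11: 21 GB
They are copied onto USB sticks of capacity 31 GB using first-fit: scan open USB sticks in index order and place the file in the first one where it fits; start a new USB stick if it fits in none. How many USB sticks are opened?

7

  22 → USB stick 1 (new)  [load 22/31]
  23 → USB stick 2 (new)  [load 23/31]
  10 → USB stick 3 (new)  [load 10/31]
  8 → USB stick 1  [load 30/31]
  10 → USB stick 3  [load 20/31]
  4 → USB stick 2  [load 27/31]
  16 → USB stick 4 (new)  [load 16/31]
  22 → USB stick 5 (new)  [load 22/31]
  6 → USB stick 3  [load 26/31]
  21 → USB stick 6 (new)  [load 21/31]
  21 → USB stick 7 (new)  [load 21/31]
7 USB sticks opened.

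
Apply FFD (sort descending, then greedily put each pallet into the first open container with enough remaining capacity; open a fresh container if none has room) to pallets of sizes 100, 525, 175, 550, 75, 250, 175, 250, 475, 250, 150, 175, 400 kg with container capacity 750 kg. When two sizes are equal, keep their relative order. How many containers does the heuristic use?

5

Sorted descending: 550, 525, 475, 400, 250, 250, 250, 175, 175, 175, 150, 100, 75.
  550 → container 1 (new)  [load 550/750]
  525 → container 2 (new)  [load 525/750]
  475 → container 3 (new)  [load 475/750]
  400 → container 4 (new)  [load 400/750]
  250 → container 3  [load 725/750]
  250 → container 4  [load 650/750]
  250 → container 5 (new)  [load 250/750]
  175 → container 1  [load 725/750]
  175 → container 2  [load 700/750]
  175 → container 5  [load 425/750]
  150 → container 5  [load 575/750]
  100 → container 4  [load 750/750]
  75 → container 5  [load 650/750]
5 containers opened.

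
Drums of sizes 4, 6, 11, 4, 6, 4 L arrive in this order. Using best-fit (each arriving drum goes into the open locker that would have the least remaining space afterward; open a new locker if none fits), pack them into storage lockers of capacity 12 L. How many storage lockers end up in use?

4

  4 → locker 1 (new)  [load 4/12]
  6 → locker 1  [load 10/12]
  11 → locker 2 (new)  [load 11/12]
  4 → locker 3 (new)  [load 4/12]
  6 → locker 3  [load 10/12]
  4 → locker 4 (new)  [load 4/12]
4 storage lockers opened.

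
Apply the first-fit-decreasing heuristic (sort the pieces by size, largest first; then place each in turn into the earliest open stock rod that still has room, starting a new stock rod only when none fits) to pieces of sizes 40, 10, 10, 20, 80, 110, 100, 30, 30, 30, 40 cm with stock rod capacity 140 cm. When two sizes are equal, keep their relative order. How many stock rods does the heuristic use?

Sorted descending: 110, 100, 80, 40, 40, 30, 30, 30, 20, 10, 10.
  110 → stock rod 1 (new)  [load 110/140]
  100 → stock rod 2 (new)  [load 100/140]
  80 → stock rod 3 (new)  [load 80/140]
  40 → stock rod 2  [load 140/140]
  40 → stock rod 3  [load 120/140]
  30 → stock rod 1  [load 140/140]
  30 → stock rod 4 (new)  [load 30/140]
  30 → stock rod 4  [load 60/140]
  20 → stock rod 3  [load 140/140]
  10 → stock rod 4  [load 70/140]
  10 → stock rod 4  [load 80/140]
4 stock rods opened.

4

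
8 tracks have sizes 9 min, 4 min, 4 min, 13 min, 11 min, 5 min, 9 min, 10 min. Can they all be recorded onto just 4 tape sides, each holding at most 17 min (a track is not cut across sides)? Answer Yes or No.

No

Total = 65 min; ⌈65/17⌉ = 4.
5 tracks each exceed half the capacity and cannot share a side, forcing at least 5 tape sides.
At least 5 tape sides are required, but only 4 are allowed.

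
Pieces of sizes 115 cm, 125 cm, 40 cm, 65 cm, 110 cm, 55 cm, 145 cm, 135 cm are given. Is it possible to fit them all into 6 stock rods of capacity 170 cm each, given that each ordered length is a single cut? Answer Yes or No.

Yes

A valid assignment using 6 stock rods:
  stock rod 1: 145 = 145
  stock rod 2: 135 = 135
  stock rod 3: 125 + 40 = 165
  stock rod 4: 115 + 55 = 170
  stock rod 5: 110 = 110
  stock rod 6: 65 = 65
Every load is within 170 cm, so 6 stock rods suffice.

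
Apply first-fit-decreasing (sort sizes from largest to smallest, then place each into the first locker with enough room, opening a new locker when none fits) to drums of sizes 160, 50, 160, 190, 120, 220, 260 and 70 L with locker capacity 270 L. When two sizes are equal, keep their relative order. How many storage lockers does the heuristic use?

6

Sorted descending: 260, 220, 190, 160, 160, 120, 70, 50.
  260 → locker 1 (new)  [load 260/270]
  220 → locker 2 (new)  [load 220/270]
  190 → locker 3 (new)  [load 190/270]
  160 → locker 4 (new)  [load 160/270]
  160 → locker 5 (new)  [load 160/270]
  120 → locker 6 (new)  [load 120/270]
  70 → locker 3  [load 260/270]
  50 → locker 2  [load 270/270]
6 storage lockers opened.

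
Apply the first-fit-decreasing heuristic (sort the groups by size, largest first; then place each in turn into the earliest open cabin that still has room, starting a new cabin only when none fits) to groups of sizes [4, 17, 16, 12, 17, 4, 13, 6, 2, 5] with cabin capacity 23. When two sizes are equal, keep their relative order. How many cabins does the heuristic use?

Sorted descending: 17, 17, 16, 13, 12, 6, 5, 4, 4, 2.
  17 → cabin 1 (new)  [load 17/23]
  17 → cabin 2 (new)  [load 17/23]
  16 → cabin 3 (new)  [load 16/23]
  13 → cabin 4 (new)  [load 13/23]
  12 → cabin 5 (new)  [load 12/23]
  6 → cabin 1  [load 23/23]
  5 → cabin 2  [load 22/23]
  4 → cabin 3  [load 20/23]
  4 → cabin 4  [load 17/23]
  2 → cabin 3  [load 22/23]
5 cabins opened.

5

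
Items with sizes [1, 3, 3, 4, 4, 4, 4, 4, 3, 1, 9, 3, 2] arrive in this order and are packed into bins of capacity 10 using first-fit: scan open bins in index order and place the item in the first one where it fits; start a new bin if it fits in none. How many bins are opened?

5

  1 → bin 1 (new)  [load 1/10]
  3 → bin 1  [load 4/10]
  3 → bin 1  [load 7/10]
  4 → bin 2 (new)  [load 4/10]
  4 → bin 2  [load 8/10]
  4 → bin 3 (new)  [load 4/10]
  4 → bin 3  [load 8/10]
  4 → bin 4 (new)  [load 4/10]
  3 → bin 1  [load 10/10]
  1 → bin 2  [load 9/10]
  9 → bin 5 (new)  [load 9/10]
  3 → bin 4  [load 7/10]
  2 → bin 3  [load 10/10]
5 bins opened.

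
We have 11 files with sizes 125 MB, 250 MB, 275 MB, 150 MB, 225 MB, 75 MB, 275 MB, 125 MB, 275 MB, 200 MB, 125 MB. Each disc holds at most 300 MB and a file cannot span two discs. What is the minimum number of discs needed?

Total = 275 + 275 + 275 + 250 + 225 + 200 + 150 + 125 + 125 + 125 + 75 = 2100 MB.
Lower bound: ⌈2100/300⌉ = 7 discs.
A packing using 8 discs:
  disc 1: 275 = 275
  disc 2: 275 = 275
  disc 3: 275 = 275
  disc 4: 250 = 250
  disc 5: 225 + 75 = 300
  disc 6: 200 = 200
  disc 7: 150 + 125 = 275
  disc 8: 125 + 125 = 250
No arrangement into 7 discs stays within capacity, so 8 is optimal.

8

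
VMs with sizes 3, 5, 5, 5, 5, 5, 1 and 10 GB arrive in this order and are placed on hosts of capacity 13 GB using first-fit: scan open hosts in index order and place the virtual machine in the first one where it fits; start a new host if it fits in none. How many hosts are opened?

  3 → host 1 (new)  [load 3/13]
  5 → host 1  [load 8/13]
  5 → host 1  [load 13/13]
  5 → host 2 (new)  [load 5/13]
  5 → host 2  [load 10/13]
  5 → host 3 (new)  [load 5/13]
  1 → host 2  [load 11/13]
  10 → host 4 (new)  [load 10/13]
4 hosts opened.

4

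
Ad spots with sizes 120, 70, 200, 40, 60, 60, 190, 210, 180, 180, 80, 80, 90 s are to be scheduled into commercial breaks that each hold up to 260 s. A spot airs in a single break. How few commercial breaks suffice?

7

Total = 210 + 200 + 190 + 180 + 180 + 120 + 90 + 80 + 80 + 70 + 60 + 60 + 40 = 1560 s.
Lower bound: ⌈1560/260⌉ = 6 commercial breaks.
A packing using 7 commercial breaks:
  break 1: 210 + 40 = 250
  break 2: 200 + 60 = 260
  break 3: 190 + 70 = 260
  break 4: 180 + 80 = 260
  break 5: 180 + 80 = 260
  break 6: 120 + 90 = 210
  break 7: 60 = 60
No arrangement into 6 commercial breaks stays within capacity, so 7 is optimal.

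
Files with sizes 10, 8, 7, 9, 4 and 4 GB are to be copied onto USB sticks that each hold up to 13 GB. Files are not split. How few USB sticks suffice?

4

Total = 10 + 9 + 8 + 7 + 4 + 4 = 42 GB.
Lower bound: ⌈42/13⌉ = 4 USB sticks.
A packing using 4 USB sticks:
  USB stick 1: 10 = 10
  USB stick 2: 9 + 4 = 13
  USB stick 3: 8 + 4 = 12
  USB stick 4: 7 = 7
This matches the lower bound, so 4 is optimal.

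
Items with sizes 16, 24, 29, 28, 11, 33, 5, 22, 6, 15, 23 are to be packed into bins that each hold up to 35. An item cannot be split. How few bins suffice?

7

Total = 33 + 29 + 28 + 24 + 23 + 22 + 16 + 15 + 11 + 6 + 5 = 212.
Lower bound: ⌈212/35⌉ = 7 bins.
A packing using 7 bins:
  bin 1: 33 = 33
  bin 2: 29 + 6 = 35
  bin 3: 28 + 5 = 33
  bin 4: 24 + 11 = 35
  bin 5: 23 = 23
  bin 6: 22 = 22
  bin 7: 16 + 15 = 31
This matches the lower bound, so 7 is optimal.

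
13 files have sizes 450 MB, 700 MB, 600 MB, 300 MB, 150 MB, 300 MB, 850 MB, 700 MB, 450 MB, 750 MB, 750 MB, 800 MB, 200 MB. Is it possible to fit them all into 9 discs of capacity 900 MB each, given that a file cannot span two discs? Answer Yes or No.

Yes

A valid assignment using 9 discs:
  disc 1: 850 = 850
  disc 2: 800 = 800
  disc 3: 750 + 150 = 900
  disc 4: 750 = 750
  disc 5: 700 + 200 = 900
  disc 6: 700 = 700
  disc 7: 600 + 300 = 900
  disc 8: 450 + 450 = 900
  disc 9: 300 = 300
Every load is within 900 MB, so 9 discs suffice.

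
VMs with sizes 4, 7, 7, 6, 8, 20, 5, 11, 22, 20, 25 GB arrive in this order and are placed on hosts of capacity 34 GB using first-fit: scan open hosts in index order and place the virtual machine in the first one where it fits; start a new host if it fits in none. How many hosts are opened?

5

  4 → host 1 (new)  [load 4/34]
  7 → host 1  [load 11/34]
  7 → host 1  [load 18/34]
  6 → host 1  [load 24/34]
  8 → host 1  [load 32/34]
  20 → host 2 (new)  [load 20/34]
  5 → host 2  [load 25/34]
  11 → host 3 (new)  [load 11/34]
  22 → host 3  [load 33/34]
  20 → host 4 (new)  [load 20/34]
  25 → host 5 (new)  [load 25/34]
5 hosts opened.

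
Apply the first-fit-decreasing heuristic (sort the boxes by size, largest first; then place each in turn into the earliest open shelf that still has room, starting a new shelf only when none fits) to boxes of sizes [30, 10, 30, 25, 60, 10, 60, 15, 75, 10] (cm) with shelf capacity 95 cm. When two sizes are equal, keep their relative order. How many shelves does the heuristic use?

Sorted descending: 75, 60, 60, 30, 30, 25, 15, 10, 10, 10.
  75 → shelf 1 (new)  [load 75/95]
  60 → shelf 2 (new)  [load 60/95]
  60 → shelf 3 (new)  [load 60/95]
  30 → shelf 2  [load 90/95]
  30 → shelf 3  [load 90/95]
  25 → shelf 4 (new)  [load 25/95]
  15 → shelf 1  [load 90/95]
  10 → shelf 4  [load 35/95]
  10 → shelf 4  [load 45/95]
  10 → shelf 4  [load 55/95]
4 shelves opened.

4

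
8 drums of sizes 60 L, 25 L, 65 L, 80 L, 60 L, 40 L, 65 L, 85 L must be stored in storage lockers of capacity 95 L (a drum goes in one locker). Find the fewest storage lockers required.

Total = 85 + 80 + 65 + 65 + 60 + 60 + 40 + 25 = 480 L.
Lower bound: ⌈480/95⌉ = 6 storage lockers.
A packing using 7 storage lockers:
  locker 1: 85 = 85
  locker 2: 80 = 80
  locker 3: 65 + 25 = 90
  locker 4: 65 = 65
  locker 5: 60 = 60
  locker 6: 60 = 60
  locker 7: 40 = 40
No arrangement into 6 storage lockers stays within capacity, so 7 is optimal.

7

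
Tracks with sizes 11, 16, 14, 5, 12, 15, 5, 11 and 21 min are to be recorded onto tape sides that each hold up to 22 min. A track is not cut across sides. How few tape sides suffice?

Total = 21 + 16 + 15 + 14 + 12 + 11 + 11 + 5 + 5 = 110 min.
Lower bound: ⌈110/22⌉ = 5 tape sides.
A packing using 6 tape sides:
  side 1: 21 = 21
  side 2: 16 + 5 = 21
  side 3: 15 + 5 = 20
  side 4: 14 = 14
  side 5: 12 = 12
  side 6: 11 + 11 = 22
No arrangement into 5 tape sides stays within capacity, so 6 is optimal.

6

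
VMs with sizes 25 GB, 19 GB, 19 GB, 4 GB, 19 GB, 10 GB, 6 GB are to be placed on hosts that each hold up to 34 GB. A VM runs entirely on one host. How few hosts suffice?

Total = 25 + 19 + 19 + 19 + 10 + 6 + 4 = 102 GB.
Lower bound: ⌈102/34⌉ = 3 hosts.
Also, 4 VMs each exceed 17 GB, and no two of those can share a host, so at least 4 hosts are needed.
A packing using 4 hosts:
  host 1: 25 + 6 = 31
  host 2: 19 + 10 + 4 = 33
  host 3: 19 = 19
  host 4: 19 = 19
This matches the lower bound, so 4 is optimal.

4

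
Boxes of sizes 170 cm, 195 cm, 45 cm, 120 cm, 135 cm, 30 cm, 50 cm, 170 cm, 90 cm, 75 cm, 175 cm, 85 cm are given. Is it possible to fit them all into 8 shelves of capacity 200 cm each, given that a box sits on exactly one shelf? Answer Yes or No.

A valid assignment using 8 shelves:
  shelf 1: 195 = 195
  shelf 2: 175 = 175
  shelf 3: 170 + 30 = 200
  shelf 4: 170 = 170
  shelf 5: 135 + 50 = 185
  shelf 6: 120 + 75 = 195
  shelf 7: 90 + 85 = 175
  shelf 8: 45 = 45
Every load is within 200 cm, so 8 shelves suffice.

Yes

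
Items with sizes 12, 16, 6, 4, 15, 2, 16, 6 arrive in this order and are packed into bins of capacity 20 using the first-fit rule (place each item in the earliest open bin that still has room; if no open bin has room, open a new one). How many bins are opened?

  12 → bin 1 (new)  [load 12/20]
  16 → bin 2 (new)  [load 16/20]
  6 → bin 1  [load 18/20]
  4 → bin 2  [load 20/20]
  15 → bin 3 (new)  [load 15/20]
  2 → bin 1  [load 20/20]
  16 → bin 4 (new)  [load 16/20]
  6 → bin 5 (new)  [load 6/20]
5 bins opened.

5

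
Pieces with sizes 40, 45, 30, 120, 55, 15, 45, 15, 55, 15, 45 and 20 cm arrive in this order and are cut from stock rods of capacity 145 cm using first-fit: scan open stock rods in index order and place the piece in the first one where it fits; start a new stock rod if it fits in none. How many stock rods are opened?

4

  40 → stock rod 1 (new)  [load 40/145]
  45 → stock rod 1  [load 85/145]
  30 → stock rod 1  [load 115/145]
  120 → stock rod 2 (new)  [load 120/145]
  55 → stock rod 3 (new)  [load 55/145]
  15 → stock rod 1  [load 130/145]
  45 → stock rod 3  [load 100/145]
  15 → stock rod 1  [load 145/145]
  55 → stock rod 4 (new)  [load 55/145]
  15 → stock rod 2  [load 135/145]
  45 → stock rod 3  [load 145/145]
  20 → stock rod 4  [load 75/145]
4 stock rods opened.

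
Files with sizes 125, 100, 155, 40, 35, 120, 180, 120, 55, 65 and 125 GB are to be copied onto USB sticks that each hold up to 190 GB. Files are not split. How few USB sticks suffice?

7

Total = 180 + 155 + 125 + 125 + 120 + 120 + 100 + 65 + 55 + 40 + 35 = 1120 GB.
Lower bound: ⌈1120/190⌉ = 6 USB sticks.
Also, 7 files each exceed 95 GB, and no two of those can share a USB stick, so at least 7 USB sticks are needed.
A packing using 7 USB sticks:
  USB stick 1: 180 = 180
  USB stick 2: 155 + 35 = 190
  USB stick 3: 125 + 65 = 190
  USB stick 4: 125 + 55 = 180
  USB stick 5: 120 + 40 = 160
  USB stick 6: 120 = 120
  USB stick 7: 100 = 100
This matches the lower bound, so 7 is optimal.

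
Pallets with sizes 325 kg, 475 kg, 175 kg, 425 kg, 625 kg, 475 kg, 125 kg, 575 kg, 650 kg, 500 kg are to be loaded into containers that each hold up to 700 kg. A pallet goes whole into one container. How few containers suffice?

Total = 650 + 625 + 575 + 500 + 475 + 475 + 425 + 325 + 175 + 125 = 4350 kg.
Lower bound: ⌈4350/700⌉ = 7 containers.
A packing using 8 containers:
  container 1: 650 = 650
  container 2: 625 = 625
  container 3: 575 + 125 = 700
  container 4: 500 + 175 = 675
  container 5: 475 = 475
  container 6: 475 = 475
  container 7: 425 = 425
  container 8: 325 = 325
No arrangement into 7 containers stays within capacity, so 8 is optimal.

8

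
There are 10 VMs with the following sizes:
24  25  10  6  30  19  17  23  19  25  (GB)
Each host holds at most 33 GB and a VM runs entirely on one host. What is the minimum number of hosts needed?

8

Total = 30 + 25 + 25 + 24 + 23 + 19 + 19 + 17 + 10 + 6 = 198 GB.
Lower bound: ⌈198/33⌉ = 6 hosts.
Also, 8 VMs each exceed 33/2 GB, and no two of those can share a host, so at least 8 hosts are needed.
A packing using 8 hosts:
  host 1: 30 = 30
  host 2: 25 + 6 = 31
  host 3: 25 = 25
  host 4: 24 = 24
  host 5: 23 + 10 = 33
  host 6: 19 = 19
  host 7: 19 = 19
  host 8: 17 = 17
This matches the lower bound, so 8 is optimal.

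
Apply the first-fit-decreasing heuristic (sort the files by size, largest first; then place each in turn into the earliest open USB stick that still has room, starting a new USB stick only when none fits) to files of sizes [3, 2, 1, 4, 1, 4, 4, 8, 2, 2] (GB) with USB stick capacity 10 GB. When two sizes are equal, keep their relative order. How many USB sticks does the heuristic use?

4

Sorted descending: 8, 4, 4, 4, 3, 2, 2, 2, 1, 1.
  8 → USB stick 1 (new)  [load 8/10]
  4 → USB stick 2 (new)  [load 4/10]
  4 → USB stick 2  [load 8/10]
  4 → USB stick 3 (new)  [load 4/10]
  3 → USB stick 3  [load 7/10]
  2 → USB stick 1  [load 10/10]
  2 → USB stick 2  [load 10/10]
  2 → USB stick 3  [load 9/10]
  1 → USB stick 3  [load 10/10]
  1 → USB stick 4 (new)  [load 1/10]
4 USB sticks opened.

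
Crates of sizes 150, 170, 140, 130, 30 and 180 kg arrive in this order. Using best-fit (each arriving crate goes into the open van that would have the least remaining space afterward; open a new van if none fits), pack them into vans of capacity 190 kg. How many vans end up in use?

5

  150 → van 1 (new)  [load 150/190]
  170 → van 2 (new)  [load 170/190]
  140 → van 3 (new)  [load 140/190]
  130 → van 4 (new)  [load 130/190]
  30 → van 1  [load 180/190]
  180 → van 5 (new)  [load 180/190]
5 vans opened.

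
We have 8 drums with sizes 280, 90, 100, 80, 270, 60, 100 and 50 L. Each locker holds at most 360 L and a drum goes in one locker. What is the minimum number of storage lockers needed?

Total = 280 + 270 + 100 + 100 + 90 + 80 + 60 + 50 = 1030 L.
Lower bound: ⌈1030/360⌉ = 3 storage lockers.
A packing using 3 storage lockers:
  locker 1: 280 + 80 = 360
  locker 2: 270 + 90 = 360
  locker 3: 100 + 100 + 60 + 50 = 310
This matches the lower bound, so 3 is optimal.

3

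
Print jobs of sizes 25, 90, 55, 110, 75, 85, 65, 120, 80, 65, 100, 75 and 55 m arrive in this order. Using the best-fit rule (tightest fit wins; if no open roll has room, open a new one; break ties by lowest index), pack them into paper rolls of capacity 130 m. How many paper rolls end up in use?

  25 → roll 1 (new)  [load 25/130]
  90 → roll 1  [load 115/130]
  55 → roll 2 (new)  [load 55/130]
  110 → roll 3 (new)  [load 110/130]
  75 → roll 2  [load 130/130]
  85 → roll 4 (new)  [load 85/130]
  65 → roll 5 (new)  [load 65/130]
  120 → roll 6 (new)  [load 120/130]
  80 → roll 7 (new)  [load 80/130]
  65 → roll 5  [load 130/130]
  100 → roll 8 (new)  [load 100/130]
  75 → roll 9 (new)  [load 75/130]
  55 → roll 9  [load 130/130]
9 paper rolls opened.

9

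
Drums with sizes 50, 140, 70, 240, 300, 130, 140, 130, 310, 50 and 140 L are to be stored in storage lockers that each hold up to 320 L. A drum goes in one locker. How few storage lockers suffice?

6

Total = 310 + 300 + 240 + 140 + 140 + 140 + 130 + 130 + 70 + 50 + 50 = 1700 L.
Lower bound: ⌈1700/320⌉ = 6 storage lockers.
A packing using 6 storage lockers:
  locker 1: 310 = 310
  locker 2: 300 = 300
  locker 3: 240 + 70 = 310
  locker 4: 140 + 140 = 280
  locker 5: 140 + 130 + 50 = 320
  locker 6: 130 + 50 = 180
This matches the lower bound, so 6 is optimal.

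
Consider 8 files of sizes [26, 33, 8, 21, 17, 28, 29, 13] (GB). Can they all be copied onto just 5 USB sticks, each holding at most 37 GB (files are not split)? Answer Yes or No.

No

Total = 175 GB; ⌈175/37⌉ = 5.
The bound of 5 does not rule out 5, but exhaustive search shows no assignment into 5 USB sticks of capacity 37 GB exists — the minimum is 6.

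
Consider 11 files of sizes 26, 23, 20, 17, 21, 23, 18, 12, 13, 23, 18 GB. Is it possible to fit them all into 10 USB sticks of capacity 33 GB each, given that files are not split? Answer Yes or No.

Yes

A valid assignment using 9 USB sticks:
  USB stick 1: 26 = 26
  USB stick 2: 23 = 23
  USB stick 3: 23 = 23
  USB stick 4: 23 = 23
  USB stick 5: 21 + 12 = 33
  USB stick 6: 20 + 13 = 33
  USB stick 7: 18 = 18
  USB stick 8: 18 = 18
  USB stick 9: 17 = 17
That uses only 9 ≤ 10, so 10 USB sticks are enough.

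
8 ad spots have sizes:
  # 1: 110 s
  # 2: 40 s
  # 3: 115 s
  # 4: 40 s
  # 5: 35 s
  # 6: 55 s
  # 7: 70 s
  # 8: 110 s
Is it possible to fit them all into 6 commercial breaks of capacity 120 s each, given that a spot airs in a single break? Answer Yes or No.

Yes

A valid assignment using 6 commercial breaks:
  break 1: 115 = 115
  break 2: 110 = 110
  break 3: 110 = 110
  break 4: 70 + 40 = 110
  break 5: 55 + 40 = 95
  break 6: 35 = 35
Every load is within 120 s, so 6 commercial breaks suffice.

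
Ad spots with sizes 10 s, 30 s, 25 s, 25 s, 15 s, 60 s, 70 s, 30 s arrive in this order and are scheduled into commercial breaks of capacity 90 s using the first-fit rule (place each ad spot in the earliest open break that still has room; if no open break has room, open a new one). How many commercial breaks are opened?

  10 → break 1 (new)  [load 10/90]
  30 → break 1  [load 40/90]
  25 → break 1  [load 65/90]
  25 → break 1  [load 90/90]
  15 → break 2 (new)  [load 15/90]
  60 → break 2  [load 75/90]
  70 → break 3 (new)  [load 70/90]
  30 → break 4 (new)  [load 30/90]
4 commercial breaks opened.

4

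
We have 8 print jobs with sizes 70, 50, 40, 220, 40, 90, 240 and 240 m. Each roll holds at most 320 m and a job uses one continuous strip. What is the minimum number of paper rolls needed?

Total = 240 + 240 + 220 + 90 + 70 + 50 + 40 + 40 = 990 m.
Lower bound: ⌈990/320⌉ = 4 paper rolls.
A packing using 4 paper rolls:
  roll 1: 240 + 70 = 310
  roll 2: 240 + 50 = 290
  roll 3: 220 + 90 = 310
  roll 4: 40 + 40 = 80
This matches the lower bound, so 4 is optimal.

4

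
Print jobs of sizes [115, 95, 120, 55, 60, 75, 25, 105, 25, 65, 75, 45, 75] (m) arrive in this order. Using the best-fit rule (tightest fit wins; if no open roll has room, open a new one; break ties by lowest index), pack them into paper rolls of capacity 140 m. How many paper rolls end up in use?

8

  115 → roll 1 (new)  [load 115/140]
  95 → roll 2 (new)  [load 95/140]
  120 → roll 3 (new)  [load 120/140]
  55 → roll 4 (new)  [load 55/140]
  60 → roll 4  [load 115/140]
  75 → roll 5 (new)  [load 75/140]
  25 → roll 1  [load 140/140]
  105 → roll 6 (new)  [load 105/140]
  25 → roll 4  [load 140/140]
  65 → roll 5  [load 140/140]
  75 → roll 7 (new)  [load 75/140]
  45 → roll 2  [load 140/140]
  75 → roll 8 (new)  [load 75/140]
8 paper rolls opened.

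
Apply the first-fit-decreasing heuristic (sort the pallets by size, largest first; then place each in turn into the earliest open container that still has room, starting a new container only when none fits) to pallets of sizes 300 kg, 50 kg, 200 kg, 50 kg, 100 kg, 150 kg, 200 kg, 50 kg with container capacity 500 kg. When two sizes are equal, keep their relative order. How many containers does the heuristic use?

3

Sorted descending: 300, 200, 200, 150, 100, 50, 50, 50.
  300 → container 1 (new)  [load 300/500]
  200 → container 1  [load 500/500]
  200 → container 2 (new)  [load 200/500]
  150 → container 2  [load 350/500]
  100 → container 2  [load 450/500]
  50 → container 2  [load 500/500]
  50 → container 3 (new)  [load 50/500]
  50 → container 3  [load 100/500]
3 containers opened.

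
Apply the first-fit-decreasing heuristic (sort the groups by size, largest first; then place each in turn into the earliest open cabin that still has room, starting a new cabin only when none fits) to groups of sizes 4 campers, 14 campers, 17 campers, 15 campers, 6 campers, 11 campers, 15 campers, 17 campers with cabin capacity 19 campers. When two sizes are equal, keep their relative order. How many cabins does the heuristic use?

6

Sorted descending: 17, 17, 15, 15, 14, 11, 6, 4.
  17 → cabin 1 (new)  [load 17/19]
  17 → cabin 2 (new)  [load 17/19]
  15 → cabin 3 (new)  [load 15/19]
  15 → cabin 4 (new)  [load 15/19]
  14 → cabin 5 (new)  [load 14/19]
  11 → cabin 6 (new)  [load 11/19]
  6 → cabin 6  [load 17/19]
  4 → cabin 3  [load 19/19]
6 cabins opened.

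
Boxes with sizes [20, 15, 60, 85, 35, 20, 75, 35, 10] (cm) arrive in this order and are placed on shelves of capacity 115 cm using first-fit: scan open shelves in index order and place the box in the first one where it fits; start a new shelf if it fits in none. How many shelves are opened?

4

  20 → shelf 1 (new)  [load 20/115]
  15 → shelf 1  [load 35/115]
  60 → shelf 1  [load 95/115]
  85 → shelf 2 (new)  [load 85/115]
  35 → shelf 3 (new)  [load 35/115]
  20 → shelf 1  [load 115/115]
  75 → shelf 3  [load 110/115]
  35 → shelf 4 (new)  [load 35/115]
  10 → shelf 2  [load 95/115]
4 shelves opened.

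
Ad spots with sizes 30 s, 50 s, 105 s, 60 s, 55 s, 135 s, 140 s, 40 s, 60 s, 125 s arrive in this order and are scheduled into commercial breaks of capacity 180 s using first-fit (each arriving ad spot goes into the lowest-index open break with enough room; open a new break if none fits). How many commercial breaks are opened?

6

  30 → break 1 (new)  [load 30/180]
  50 → break 1  [load 80/180]
  105 → break 2 (new)  [load 105/180]
  60 → break 1  [load 140/180]
  55 → break 2  [load 160/180]
  135 → break 3 (new)  [load 135/180]
  140 → break 4 (new)  [load 140/180]
  40 → break 1  [load 180/180]
  60 → break 5 (new)  [load 60/180]
  125 → break 6 (new)  [load 125/180]
6 commercial breaks opened.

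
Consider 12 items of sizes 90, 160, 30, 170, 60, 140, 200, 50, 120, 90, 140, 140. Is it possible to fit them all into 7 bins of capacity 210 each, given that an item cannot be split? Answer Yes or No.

Total = 1390; ⌈1390/210⌉ = 7.
The bound of 7 does not rule out 7, but exhaustive search shows no assignment into 7 bins of capacity 210 exists — the minimum is 8.

No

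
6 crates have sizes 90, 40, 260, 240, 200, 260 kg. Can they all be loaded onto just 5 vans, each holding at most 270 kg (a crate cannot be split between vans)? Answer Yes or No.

Yes

A valid assignment using 5 vans:
  van 1: 260 = 260
  van 2: 260 = 260
  van 3: 240 = 240
  van 4: 200 + 40 = 240
  van 5: 90 = 90
Every load is within 270 kg, so 5 vans suffice.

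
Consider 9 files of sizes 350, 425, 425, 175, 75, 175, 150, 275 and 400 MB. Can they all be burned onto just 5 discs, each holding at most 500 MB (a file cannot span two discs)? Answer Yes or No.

No

Total = 2450 MB; ⌈2450/500⌉ = 5.
The bound of 5 does not rule out 5, but exhaustive search shows no assignment into 5 discs of capacity 500 MB exists — the minimum is 6.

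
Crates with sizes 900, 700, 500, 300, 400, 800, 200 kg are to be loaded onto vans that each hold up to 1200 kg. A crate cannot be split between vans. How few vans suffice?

Total = 900 + 800 + 700 + 500 + 400 + 300 + 200 = 3800 kg.
Lower bound: ⌈3800/1200⌉ = 4 vans.
A packing using 4 vans:
  van 1: 900 + 300 = 1200
  van 2: 800 + 400 = 1200
  van 3: 700 + 500 = 1200
  van 4: 200 = 200
This matches the lower bound, so 4 is optimal.

4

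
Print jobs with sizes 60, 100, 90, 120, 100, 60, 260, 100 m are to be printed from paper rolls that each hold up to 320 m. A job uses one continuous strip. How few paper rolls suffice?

3

Total = 260 + 120 + 100 + 100 + 100 + 90 + 60 + 60 = 890 m.
Lower bound: ⌈890/320⌉ = 3 paper rolls.
A packing using 3 paper rolls:
  roll 1: 260 + 60 = 320
  roll 2: 120 + 100 + 100 = 320
  roll 3: 100 + 90 + 60 = 250
This matches the lower bound, so 3 is optimal.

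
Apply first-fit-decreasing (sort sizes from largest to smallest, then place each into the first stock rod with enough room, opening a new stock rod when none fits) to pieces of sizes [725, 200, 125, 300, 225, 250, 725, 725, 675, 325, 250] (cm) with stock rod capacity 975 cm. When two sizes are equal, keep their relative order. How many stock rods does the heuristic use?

5

Sorted descending: 725, 725, 725, 675, 325, 300, 250, 250, 225, 200, 125.
  725 → stock rod 1 (new)  [load 725/975]
  725 → stock rod 2 (new)  [load 725/975]
  725 → stock rod 3 (new)  [load 725/975]
  675 → stock rod 4 (new)  [load 675/975]
  325 → stock rod 5 (new)  [load 325/975]
  300 → stock rod 4  [load 975/975]
  250 → stock rod 1  [load 975/975]
  250 → stock rod 2  [load 975/975]
  225 → stock rod 3  [load 950/975]
  200 → stock rod 5  [load 525/975]
  125 → stock rod 5  [load 650/975]
5 stock rods opened.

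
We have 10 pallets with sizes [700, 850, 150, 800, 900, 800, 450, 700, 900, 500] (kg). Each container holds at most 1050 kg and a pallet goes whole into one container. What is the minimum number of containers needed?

8

Total = 900 + 900 + 850 + 800 + 800 + 700 + 700 + 500 + 450 + 150 = 6750 kg.
Lower bound: ⌈6750/1050⌉ = 7 containers.
A packing using 8 containers:
  container 1: 900 + 150 = 1050
  container 2: 900 = 900
  container 3: 850 = 850
  container 4: 800 = 800
  container 5: 800 = 800
  container 6: 700 = 700
  container 7: 700 = 700
  container 8: 500 + 450 = 950
No arrangement into 7 containers stays within capacity, so 8 is optimal.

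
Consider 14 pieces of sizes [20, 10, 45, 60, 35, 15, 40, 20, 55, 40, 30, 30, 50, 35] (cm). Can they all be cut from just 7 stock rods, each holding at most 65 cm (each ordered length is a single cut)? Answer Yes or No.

Total = 485 cm; ⌈485/65⌉ = 8.
At least 8 stock rods are required, but only 7 are allowed.

No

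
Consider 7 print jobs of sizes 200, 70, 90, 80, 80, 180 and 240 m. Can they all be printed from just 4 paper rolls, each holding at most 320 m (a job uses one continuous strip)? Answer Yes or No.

A valid assignment using 4 paper rolls:
  roll 1: 240 + 80 = 320
  roll 2: 200 + 90 = 290
  roll 3: 180 + 80 = 260
  roll 4: 70 = 70
Every load is within 320 m, so 4 paper rolls suffice.

Yes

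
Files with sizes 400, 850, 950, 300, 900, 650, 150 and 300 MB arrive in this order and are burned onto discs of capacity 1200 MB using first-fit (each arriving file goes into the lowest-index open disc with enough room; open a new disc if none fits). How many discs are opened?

5

  400 → disc 1 (new)  [load 400/1200]
  850 → disc 2 (new)  [load 850/1200]
  950 → disc 3 (new)  [load 950/1200]
  300 → disc 1  [load 700/1200]
  900 → disc 4 (new)  [load 900/1200]
  650 → disc 5 (new)  [load 650/1200]
  150 → disc 1  [load 850/1200]
  300 → disc 1  [load 1150/1200]
5 discs opened.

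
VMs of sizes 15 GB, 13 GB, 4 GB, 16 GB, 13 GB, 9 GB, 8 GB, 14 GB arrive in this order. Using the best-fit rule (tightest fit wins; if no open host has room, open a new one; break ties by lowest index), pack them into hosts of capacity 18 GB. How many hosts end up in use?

6

  15 → host 1 (new)  [load 15/18]
  13 → host 2 (new)  [load 13/18]
  4 → host 2  [load 17/18]
  16 → host 3 (new)  [load 16/18]
  13 → host 4 (new)  [load 13/18]
  9 → host 5 (new)  [load 9/18]
  8 → host 5  [load 17/18]
  14 → host 6 (new)  [load 14/18]
6 hosts opened.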